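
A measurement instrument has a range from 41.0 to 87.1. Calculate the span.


Span = upper range - lower range.
Span = 87.1 - (41.0)
Span = 46.1

46.1


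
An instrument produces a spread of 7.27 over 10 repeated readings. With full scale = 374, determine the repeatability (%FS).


Repeatability = (spread / full scale) * 100%.
R = (7.27 / 374) * 100
R = 1.944 %FS

1.944 %FS


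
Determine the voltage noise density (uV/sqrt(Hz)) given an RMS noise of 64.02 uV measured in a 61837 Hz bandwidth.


Noise spectral density = Vrms / sqrt(BW).
NSD = 64.02 / sqrt(61837)
NSD = 64.02 / 248.6705
NSD = 0.2574 uV/sqrt(Hz)

0.2574 uV/sqrt(Hz)


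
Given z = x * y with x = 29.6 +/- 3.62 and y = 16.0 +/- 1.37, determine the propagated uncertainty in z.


For a product z = x*y, the relative uncertainty is:
uz/z = sqrt((ux/x)^2 + (uy/y)^2)
Relative uncertainties: ux/x = 3.62/29.6 = 0.122297
uy/y = 1.37/16.0 = 0.085625
z = 29.6 * 16.0 = 473.6
uz = 473.6 * sqrt(0.122297^2 + 0.085625^2) = 70.705

70.705


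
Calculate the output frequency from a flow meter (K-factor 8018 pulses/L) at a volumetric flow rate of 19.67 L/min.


Frequency = K * Q / 60 (converting L/min to L/s).
f = 8018 * 19.67 / 60
f = 157714.06 / 60
f = 2628.57 Hz

2628.57 Hz


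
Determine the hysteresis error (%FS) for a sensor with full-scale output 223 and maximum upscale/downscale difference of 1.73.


Hysteresis = (max difference / full scale) * 100%.
H = (1.73 / 223) * 100
H = 0.776 %FS

0.776 %FS


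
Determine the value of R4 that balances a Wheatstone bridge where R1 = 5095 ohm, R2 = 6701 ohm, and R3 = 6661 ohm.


At balance: R1*R4 = R2*R3, so R4 = R2*R3/R1.
R4 = 6701 * 6661 / 5095
R4 = 44635361 / 5095
R4 = 8760.62 ohm

8760.62 ohm


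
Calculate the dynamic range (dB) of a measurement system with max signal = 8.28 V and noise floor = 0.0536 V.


Dynamic range = 20 * log10(Vmax / Vnoise).
DR = 20 * log10(8.28 / 0.0536)
DR = 20 * log10(154.48)
DR = 43.78 dB

43.78 dB


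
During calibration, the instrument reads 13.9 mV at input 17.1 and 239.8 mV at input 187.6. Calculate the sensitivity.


Sensitivity = (y2 - y1) / (x2 - x1).
S = (239.8 - 13.9) / (187.6 - 17.1)
S = 225.9 / 170.5
S = 1.3249 mV/unit

1.3249 mV/unit


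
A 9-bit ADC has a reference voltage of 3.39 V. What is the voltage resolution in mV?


The resolution (LSB) of an ADC is Vref / 2^n.
LSB = 3.39 / 2^9
LSB = 3.39 / 512
LSB = 0.00662109 V = 6.62109375 mV

6.62109375 mV


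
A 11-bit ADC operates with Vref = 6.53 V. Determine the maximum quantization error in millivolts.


The maximum quantization error is +/- LSB/2.
LSB = Vref / 2^n = 6.53 / 2048 = 0.00318848 V
Max error = LSB / 2 = 0.00318848 / 2 = 0.00159424 V
Max error = 1.5942 mV

1.5942 mV


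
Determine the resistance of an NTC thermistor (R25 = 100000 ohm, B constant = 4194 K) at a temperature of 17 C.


NTC thermistor equation: Rt = R25 * exp(B * (1/T - 1/T25)).
T in Kelvin: 290.15 K, T25 = 298.15 K
1/T - 1/T25 = 1/290.15 - 1/298.15 = 9.248e-05
B * (1/T - 1/T25) = 4194 * 9.248e-05 = 0.3878
Rt = 100000 * exp(0.3878) = 147380.5 ohm

147380.5 ohm


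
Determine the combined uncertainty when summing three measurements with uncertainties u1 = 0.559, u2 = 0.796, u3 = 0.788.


For a sum of independent quantities, uc = sqrt(u1^2 + u2^2 + u3^2).
uc = sqrt(0.559^2 + 0.796^2 + 0.788^2)
uc = sqrt(0.312481 + 0.633616 + 0.620944)
uc = 1.2518

1.2518


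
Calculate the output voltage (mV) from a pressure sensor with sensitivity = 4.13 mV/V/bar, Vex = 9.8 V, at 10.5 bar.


Output = sensitivity * Vex * P.
Vout = 4.13 * 9.8 * 10.5
Vout = 40.474 * 10.5
Vout = 424.98 mV

424.98 mV


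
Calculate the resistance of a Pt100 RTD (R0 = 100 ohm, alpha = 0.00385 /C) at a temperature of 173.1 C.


The RTD equation: Rt = R0 * (1 + alpha * T).
Rt = 100 * (1 + 0.00385 * 173.1)
Rt = 100 * (1 + 0.666435)
Rt = 100 * 1.666435
Rt = 166.643 ohm

166.643 ohm


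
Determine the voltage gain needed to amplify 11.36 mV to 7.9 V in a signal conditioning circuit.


Gain = Vout / Vin (converting to same units).
G = 7.9 V / 11.36 mV
G = 7900.0 mV / 11.36 mV
G = 695.42

695.42


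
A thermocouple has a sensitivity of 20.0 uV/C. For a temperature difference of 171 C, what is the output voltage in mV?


The thermocouple output V = sensitivity * dT.
V = 20.0 uV/C * 171 C
V = 3420.0 uV
V = 3.42 mV

3.42 mV


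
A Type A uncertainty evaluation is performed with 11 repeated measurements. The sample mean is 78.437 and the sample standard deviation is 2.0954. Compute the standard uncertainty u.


The standard uncertainty for Type A evaluation is u = s / sqrt(n).
u = 2.0954 / sqrt(11)
u = 2.0954 / 3.3166
u = 0.6318

0.6318


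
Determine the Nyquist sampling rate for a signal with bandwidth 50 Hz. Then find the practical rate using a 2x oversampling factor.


By Nyquist theorem, fs_min = 2 * fmax.
fs_min = 2 * 50 = 100 Hz
Practical rate = 2 * fs_min = 2 * 100 = 200 Hz

fs_min = 100 Hz, fs_practical = 200 Hz


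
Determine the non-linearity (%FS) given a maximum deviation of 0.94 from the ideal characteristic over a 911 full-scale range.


Linearity error = (max deviation / full scale) * 100%.
Linearity = (0.94 / 911) * 100
Linearity = 0.103 %FS

0.103 %FS


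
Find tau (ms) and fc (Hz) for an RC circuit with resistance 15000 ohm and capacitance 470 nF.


Time constant: tau = R * C.
tau = 15000 * 4.70e-07 = 0.00705 s
tau = 7.05 ms
Cutoff frequency: fc = 1 / (2*pi*R*C).
fc = 1 / (2*pi*0.00705) = 22.58 Hz

tau = 7.05 ms, fc = 22.58 Hz


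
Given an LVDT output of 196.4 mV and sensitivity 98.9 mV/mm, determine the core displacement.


Displacement = Vout / sensitivity.
d = 196.4 / 98.9
d = 1.986 mm

1.986 mm


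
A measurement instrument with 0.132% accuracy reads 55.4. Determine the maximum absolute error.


Absolute error = (accuracy% / 100) * reading.
Error = (0.132 / 100) * 55.4
Error = 0.00132 * 55.4
Error = 0.0731

0.0731


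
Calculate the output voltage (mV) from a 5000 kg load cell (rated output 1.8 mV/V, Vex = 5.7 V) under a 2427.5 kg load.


Vout = rated_output * Vex * (load / capacity).
Vout = 1.8 * 5.7 * (2427.5 / 5000)
Vout = 1.8 * 5.7 * 0.4855
Vout = 4.981 mV

4.981 mV


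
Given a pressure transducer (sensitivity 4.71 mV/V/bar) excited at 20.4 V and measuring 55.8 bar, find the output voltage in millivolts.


Output = sensitivity * Vex * P.
Vout = 4.71 * 20.4 * 55.8
Vout = 96.084 * 55.8
Vout = 5361.49 mV

5361.49 mV


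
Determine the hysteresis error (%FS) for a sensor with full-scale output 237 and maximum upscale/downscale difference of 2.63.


Hysteresis = (max difference / full scale) * 100%.
H = (2.63 / 237) * 100
H = 1.11 %FS

1.11 %FS


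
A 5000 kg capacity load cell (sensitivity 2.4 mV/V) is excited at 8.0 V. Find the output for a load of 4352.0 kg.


Vout = rated_output * Vex * (load / capacity).
Vout = 2.4 * 8.0 * (4352.0 / 5000)
Vout = 2.4 * 8.0 * 0.8704
Vout = 16.712 mV

16.712 mV


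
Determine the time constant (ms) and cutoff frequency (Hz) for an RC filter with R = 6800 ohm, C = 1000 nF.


Time constant: tau = R * C.
tau = 6800 * 1.00e-06 = 0.0068 s
tau = 6.8 ms
Cutoff frequency: fc = 1 / (2*pi*R*C).
fc = 1 / (2*pi*0.0068) = 23.41 Hz

tau = 6.8 ms, fc = 23.41 Hz


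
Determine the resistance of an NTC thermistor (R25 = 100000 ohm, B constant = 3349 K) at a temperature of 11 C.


NTC thermistor equation: Rt = R25 * exp(B * (1/T - 1/T25)).
T in Kelvin: 284.15 K, T25 = 298.15 K
1/T - 1/T25 = 1/284.15 - 1/298.15 = 0.00016525
B * (1/T - 1/T25) = 3349 * 0.00016525 = 0.5534
Rt = 100000 * exp(0.5534) = 173920.4 ohm

173920.4 ohm


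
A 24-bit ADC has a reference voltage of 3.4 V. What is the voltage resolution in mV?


The resolution (LSB) of an ADC is Vref / 2^n.
LSB = 3.4 / 2^24
LSB = 3.4 / 16777216
LSB = 2e-07 V = 0.00020266 mV

0.00020266 mV


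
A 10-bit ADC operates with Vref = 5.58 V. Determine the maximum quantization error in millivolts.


The maximum quantization error is +/- LSB/2.
LSB = Vref / 2^n = 5.58 / 1024 = 0.00544922 V
Max error = LSB / 2 = 0.00544922 / 2 = 0.00272461 V
Max error = 2.7246 mV

2.7246 mV


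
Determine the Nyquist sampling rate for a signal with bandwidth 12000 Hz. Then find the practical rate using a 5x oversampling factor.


By Nyquist theorem, fs_min = 2 * fmax.
fs_min = 2 * 12000 = 24000 Hz
Practical rate = 5 * fs_min = 5 * 24000 = 120000 Hz

fs_min = 24000 Hz, fs_practical = 120000 Hz


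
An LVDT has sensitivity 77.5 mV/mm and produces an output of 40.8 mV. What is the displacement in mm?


Displacement = Vout / sensitivity.
d = 40.8 / 77.5
d = 0.526 mm

0.526 mm


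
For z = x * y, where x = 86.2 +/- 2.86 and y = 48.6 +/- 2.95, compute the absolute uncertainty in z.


For a product z = x*y, the relative uncertainty is:
uz/z = sqrt((ux/x)^2 + (uy/y)^2)
Relative uncertainties: ux/x = 2.86/86.2 = 0.033179
uy/y = 2.95/48.6 = 0.0607
z = 86.2 * 48.6 = 4189.3
uz = 4189.3 * sqrt(0.033179^2 + 0.0607^2) = 289.799

289.799


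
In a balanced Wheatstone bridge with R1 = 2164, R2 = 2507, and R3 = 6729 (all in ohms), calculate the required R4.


At balance: R1*R4 = R2*R3, so R4 = R2*R3/R1.
R4 = 2507 * 6729 / 2164
R4 = 16869603 / 2164
R4 = 7795.57 ohm

7795.57 ohm


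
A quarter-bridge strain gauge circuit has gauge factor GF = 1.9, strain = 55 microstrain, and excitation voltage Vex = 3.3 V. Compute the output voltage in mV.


Quarter bridge output: Vout = (GF * epsilon * Vex) / 4.
Vout = (1.9 * 55e-6 * 3.3) / 4
Vout = 0.00034485 / 4 V
Vout = 8.621e-05 V = 0.0862 mV

0.0862 mV


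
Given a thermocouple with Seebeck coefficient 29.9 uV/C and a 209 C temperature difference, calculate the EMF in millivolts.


The thermocouple output V = sensitivity * dT.
V = 29.9 uV/C * 209 C
V = 6249.1 uV
V = 6.249 mV

6.249 mV


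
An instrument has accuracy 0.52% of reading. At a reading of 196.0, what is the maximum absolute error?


Absolute error = (accuracy% / 100) * reading.
Error = (0.52 / 100) * 196.0
Error = 0.0052 * 196.0
Error = 1.0192

1.0192


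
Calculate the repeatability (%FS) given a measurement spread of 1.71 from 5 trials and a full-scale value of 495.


Repeatability = (spread / full scale) * 100%.
R = (1.71 / 495) * 100
R = 0.345 %FS

0.345 %FS


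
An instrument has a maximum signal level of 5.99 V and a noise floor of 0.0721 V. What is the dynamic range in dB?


Dynamic range = 20 * log10(Vmax / Vnoise).
DR = 20 * log10(5.99 / 0.0721)
DR = 20 * log10(83.08)
DR = 38.39 dB

38.39 dB


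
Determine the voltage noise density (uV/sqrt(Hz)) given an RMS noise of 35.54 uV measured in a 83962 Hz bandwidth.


Noise spectral density = Vrms / sqrt(BW).
NSD = 35.54 / sqrt(83962)
NSD = 35.54 / 289.762
NSD = 0.1227 uV/sqrt(Hz)

0.1227 uV/sqrt(Hz)


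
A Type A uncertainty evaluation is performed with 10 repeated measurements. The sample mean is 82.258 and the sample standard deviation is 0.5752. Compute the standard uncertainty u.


The standard uncertainty for Type A evaluation is u = s / sqrt(n).
u = 0.5752 / sqrt(10)
u = 0.5752 / 3.1623
u = 0.1819

0.1819


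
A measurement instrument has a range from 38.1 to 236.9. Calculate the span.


Span = upper range - lower range.
Span = 236.9 - (38.1)
Span = 198.8

198.8


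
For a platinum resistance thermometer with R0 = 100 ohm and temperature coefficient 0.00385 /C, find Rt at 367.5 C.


The RTD equation: Rt = R0 * (1 + alpha * T).
Rt = 100 * (1 + 0.00385 * 367.5)
Rt = 100 * (1 + 1.414875)
Rt = 100 * 2.414875
Rt = 241.488 ohm

241.488 ohm


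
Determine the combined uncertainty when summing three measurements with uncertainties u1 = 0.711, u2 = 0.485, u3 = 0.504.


For a sum of independent quantities, uc = sqrt(u1^2 + u2^2 + u3^2).
uc = sqrt(0.711^2 + 0.485^2 + 0.504^2)
uc = sqrt(0.505521 + 0.235225 + 0.254016)
uc = 0.9974

0.9974


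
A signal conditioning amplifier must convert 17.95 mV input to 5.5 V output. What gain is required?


Gain = Vout / Vin (converting to same units).
G = 5.5 V / 17.95 mV
G = 5500.0 mV / 17.95 mV
G = 306.41

306.41


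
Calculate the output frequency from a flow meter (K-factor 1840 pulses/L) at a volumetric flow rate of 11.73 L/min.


Frequency = K * Q / 60 (converting L/min to L/s).
f = 1840 * 11.73 / 60
f = 21583.2 / 60
f = 359.72 Hz

359.72 Hz


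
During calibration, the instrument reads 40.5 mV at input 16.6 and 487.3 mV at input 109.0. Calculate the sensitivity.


Sensitivity = (y2 - y1) / (x2 - x1).
S = (487.3 - 40.5) / (109.0 - 16.6)
S = 446.8 / 92.4
S = 4.8355 mV/unit

4.8355 mV/unit


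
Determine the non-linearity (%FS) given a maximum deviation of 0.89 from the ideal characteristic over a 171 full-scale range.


Linearity error = (max deviation / full scale) * 100%.
Linearity = (0.89 / 171) * 100
Linearity = 0.52 %FS

0.52 %FS


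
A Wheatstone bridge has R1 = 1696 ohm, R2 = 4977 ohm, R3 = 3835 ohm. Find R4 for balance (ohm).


At balance: R1*R4 = R2*R3, so R4 = R2*R3/R1.
R4 = 4977 * 3835 / 1696
R4 = 19086795 / 1696
R4 = 11254.01 ohm

11254.01 ohm


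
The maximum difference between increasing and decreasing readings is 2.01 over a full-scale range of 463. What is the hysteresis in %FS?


Hysteresis = (max difference / full scale) * 100%.
H = (2.01 / 463) * 100
H = 0.434 %FS

0.434 %FS


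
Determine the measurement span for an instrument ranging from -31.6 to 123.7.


Span = upper range - lower range.
Span = 123.7 - (-31.6)
Span = 155.3

155.3


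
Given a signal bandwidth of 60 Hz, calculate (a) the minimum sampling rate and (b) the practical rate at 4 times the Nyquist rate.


By Nyquist theorem, fs_min = 2 * fmax.
fs_min = 2 * 60 = 120 Hz
Practical rate = 4 * fs_min = 4 * 120 = 480 Hz

fs_min = 120 Hz, fs_practical = 480 Hz


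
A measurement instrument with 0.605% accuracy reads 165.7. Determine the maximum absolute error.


Absolute error = (accuracy% / 100) * reading.
Error = (0.605 / 100) * 165.7
Error = 0.00605 * 165.7
Error = 1.0025

1.0025


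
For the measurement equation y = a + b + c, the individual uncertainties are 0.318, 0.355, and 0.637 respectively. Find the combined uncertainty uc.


For a sum of independent quantities, uc = sqrt(u1^2 + u2^2 + u3^2).
uc = sqrt(0.318^2 + 0.355^2 + 0.637^2)
uc = sqrt(0.101124 + 0.126025 + 0.405769)
uc = 0.7956

0.7956


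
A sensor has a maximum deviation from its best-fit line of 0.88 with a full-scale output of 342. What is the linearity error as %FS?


Linearity error = (max deviation / full scale) * 100%.
Linearity = (0.88 / 342) * 100
Linearity = 0.257 %FS

0.257 %FS


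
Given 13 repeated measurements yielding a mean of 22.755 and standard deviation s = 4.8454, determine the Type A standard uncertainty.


The standard uncertainty for Type A evaluation is u = s / sqrt(n).
u = 4.8454 / sqrt(13)
u = 4.8454 / 3.6056
u = 1.3439

1.3439


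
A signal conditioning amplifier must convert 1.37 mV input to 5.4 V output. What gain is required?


Gain = Vout / Vin (converting to same units).
G = 5.4 V / 1.37 mV
G = 5400.0 mV / 1.37 mV
G = 3941.61

3941.61


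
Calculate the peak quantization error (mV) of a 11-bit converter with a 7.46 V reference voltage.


The maximum quantization error is +/- LSB/2.
LSB = Vref / 2^n = 7.46 / 2048 = 0.00364258 V
Max error = LSB / 2 = 0.00364258 / 2 = 0.00182129 V
Max error = 1.8213 mV

1.8213 mV


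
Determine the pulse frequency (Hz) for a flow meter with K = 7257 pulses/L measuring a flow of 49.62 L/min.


Frequency = K * Q / 60 (converting L/min to L/s).
f = 7257 * 49.62 / 60
f = 360092.34 / 60
f = 6001.54 Hz

6001.54 Hz


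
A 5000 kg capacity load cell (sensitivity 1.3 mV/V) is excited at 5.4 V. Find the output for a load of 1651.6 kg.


Vout = rated_output * Vex * (load / capacity).
Vout = 1.3 * 5.4 * (1651.6 / 5000)
Vout = 1.3 * 5.4 * 0.33032
Vout = 2.319 mV

2.319 mV


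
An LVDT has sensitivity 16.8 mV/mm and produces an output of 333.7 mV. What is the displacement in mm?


Displacement = Vout / sensitivity.
d = 333.7 / 16.8
d = 19.863 mm

19.863 mm


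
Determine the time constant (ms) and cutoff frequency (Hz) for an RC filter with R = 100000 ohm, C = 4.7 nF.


Time constant: tau = R * C.
tau = 100000 * 4.70e-09 = 0.00047 s
tau = 0.47 ms
Cutoff frequency: fc = 1 / (2*pi*R*C).
fc = 1 / (2*pi*0.00047) = 338.63 Hz

tau = 0.47 ms, fc = 338.63 Hz


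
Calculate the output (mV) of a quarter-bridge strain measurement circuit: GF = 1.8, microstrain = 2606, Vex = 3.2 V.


Quarter bridge output: Vout = (GF * epsilon * Vex) / 4.
Vout = (1.8 * 2606e-6 * 3.2) / 4
Vout = 0.01501056 / 4 V
Vout = 0.00375264 V = 3.7526 mV

3.7526 mV


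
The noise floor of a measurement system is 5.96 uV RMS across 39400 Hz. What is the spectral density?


Noise spectral density = Vrms / sqrt(BW).
NSD = 5.96 / sqrt(39400)
NSD = 5.96 / 198.4943
NSD = 0.03 uV/sqrt(Hz)

0.03 uV/sqrt(Hz)


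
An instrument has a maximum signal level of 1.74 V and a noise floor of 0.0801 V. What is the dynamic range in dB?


Dynamic range = 20 * log10(Vmax / Vnoise).
DR = 20 * log10(1.74 / 0.0801)
DR = 20 * log10(21.72)
DR = 26.74 dB

26.74 dB


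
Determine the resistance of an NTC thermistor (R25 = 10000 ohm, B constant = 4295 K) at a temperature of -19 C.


NTC thermistor equation: Rt = R25 * exp(B * (1/T - 1/T25)).
T in Kelvin: 254.15 K, T25 = 298.15 K
1/T - 1/T25 = 1/254.15 - 1/298.15 = 0.00058067
B * (1/T - 1/T25) = 4295 * 0.00058067 = 2.494
Rt = 10000 * exp(2.494) = 121092.3 ohm

121092.3 ohm


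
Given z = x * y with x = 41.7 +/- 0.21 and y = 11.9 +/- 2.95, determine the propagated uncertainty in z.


For a product z = x*y, the relative uncertainty is:
uz/z = sqrt((ux/x)^2 + (uy/y)^2)
Relative uncertainties: ux/x = 0.21/41.7 = 0.005036
uy/y = 2.95/11.9 = 0.247899
z = 41.7 * 11.9 = 496.2
uz = 496.2 * sqrt(0.005036^2 + 0.247899^2) = 123.04

123.04


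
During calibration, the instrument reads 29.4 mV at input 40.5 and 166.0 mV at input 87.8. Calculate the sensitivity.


Sensitivity = (y2 - y1) / (x2 - x1).
S = (166.0 - 29.4) / (87.8 - 40.5)
S = 136.6 / 47.3
S = 2.8879 mV/unit

2.8879 mV/unit


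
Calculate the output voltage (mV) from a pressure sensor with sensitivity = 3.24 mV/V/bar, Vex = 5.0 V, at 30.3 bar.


Output = sensitivity * Vex * P.
Vout = 3.24 * 5.0 * 30.3
Vout = 16.2 * 30.3
Vout = 490.86 mV

490.86 mV


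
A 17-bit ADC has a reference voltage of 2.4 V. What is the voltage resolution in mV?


The resolution (LSB) of an ADC is Vref / 2^n.
LSB = 2.4 / 2^17
LSB = 2.4 / 131072
LSB = 1.831e-05 V = 0.01831055 mV

0.01831055 mV


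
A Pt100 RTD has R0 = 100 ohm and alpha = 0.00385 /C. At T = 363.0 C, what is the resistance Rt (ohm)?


The RTD equation: Rt = R0 * (1 + alpha * T).
Rt = 100 * (1 + 0.00385 * 363.0)
Rt = 100 * (1 + 1.39755)
Rt = 100 * 2.39755
Rt = 239.755 ohm

239.755 ohm


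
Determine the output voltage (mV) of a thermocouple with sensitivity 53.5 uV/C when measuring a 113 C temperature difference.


The thermocouple output V = sensitivity * dT.
V = 53.5 uV/C * 113 C
V = 6045.5 uV
V = 6.045 mV

6.045 mV


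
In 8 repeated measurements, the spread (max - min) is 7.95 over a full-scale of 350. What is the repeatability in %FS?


Repeatability = (spread / full scale) * 100%.
R = (7.95 / 350) * 100
R = 2.271 %FS

2.271 %FS


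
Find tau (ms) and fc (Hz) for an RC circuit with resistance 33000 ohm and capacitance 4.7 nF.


Time constant: tau = R * C.
tau = 33000 * 4.70e-09 = 0.0001551 s
tau = 0.1551 ms
Cutoff frequency: fc = 1 / (2*pi*R*C).
fc = 1 / (2*pi*0.0001551) = 1026.14 Hz

tau = 0.1551 ms, fc = 1026.14 Hz


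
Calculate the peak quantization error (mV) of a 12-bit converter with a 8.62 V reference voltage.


The maximum quantization error is +/- LSB/2.
LSB = Vref / 2^n = 8.62 / 4096 = 0.00210449 V
Max error = LSB / 2 = 0.00210449 / 2 = 0.00105225 V
Max error = 1.0522 mV

1.0522 mV


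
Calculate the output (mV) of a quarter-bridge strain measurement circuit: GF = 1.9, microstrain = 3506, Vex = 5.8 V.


Quarter bridge output: Vout = (GF * epsilon * Vex) / 4.
Vout = (1.9 * 3506e-6 * 5.8) / 4
Vout = 0.03863612 / 4 V
Vout = 0.00965903 V = 9.659 mV

9.659 mV


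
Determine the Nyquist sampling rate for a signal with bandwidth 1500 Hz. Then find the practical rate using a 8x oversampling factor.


By Nyquist theorem, fs_min = 2 * fmax.
fs_min = 2 * 1500 = 3000 Hz
Practical rate = 8 * fs_min = 8 * 3000 = 24000 Hz

fs_min = 3000 Hz, fs_practical = 24000 Hz


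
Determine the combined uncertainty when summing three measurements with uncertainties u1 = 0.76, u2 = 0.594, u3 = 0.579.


For a sum of independent quantities, uc = sqrt(u1^2 + u2^2 + u3^2).
uc = sqrt(0.76^2 + 0.594^2 + 0.579^2)
uc = sqrt(0.5776 + 0.352836 + 0.335241)
uc = 1.125

1.125


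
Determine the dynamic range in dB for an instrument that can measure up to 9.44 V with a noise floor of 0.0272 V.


Dynamic range = 20 * log10(Vmax / Vnoise).
DR = 20 * log10(9.44 / 0.0272)
DR = 20 * log10(347.06)
DR = 50.81 dB

50.81 dB


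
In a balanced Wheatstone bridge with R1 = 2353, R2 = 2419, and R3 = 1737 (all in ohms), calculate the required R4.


At balance: R1*R4 = R2*R3, so R4 = R2*R3/R1.
R4 = 2419 * 1737 / 2353
R4 = 4201803 / 2353
R4 = 1785.72 ohm

1785.72 ohm


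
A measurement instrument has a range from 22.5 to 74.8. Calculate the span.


Span = upper range - lower range.
Span = 74.8 - (22.5)
Span = 52.3

52.3


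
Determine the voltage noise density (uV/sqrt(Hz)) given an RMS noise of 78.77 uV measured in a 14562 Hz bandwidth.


Noise spectral density = Vrms / sqrt(BW).
NSD = 78.77 / sqrt(14562)
NSD = 78.77 / 120.6731
NSD = 0.6528 uV/sqrt(Hz)

0.6528 uV/sqrt(Hz)


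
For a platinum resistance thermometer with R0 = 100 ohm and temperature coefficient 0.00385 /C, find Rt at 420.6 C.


The RTD equation: Rt = R0 * (1 + alpha * T).
Rt = 100 * (1 + 0.00385 * 420.6)
Rt = 100 * (1 + 1.61931)
Rt = 100 * 2.61931
Rt = 261.931 ohm

261.931 ohm


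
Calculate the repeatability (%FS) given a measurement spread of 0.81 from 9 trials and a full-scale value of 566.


Repeatability = (spread / full scale) * 100%.
R = (0.81 / 566) * 100
R = 0.143 %FS

0.143 %FS


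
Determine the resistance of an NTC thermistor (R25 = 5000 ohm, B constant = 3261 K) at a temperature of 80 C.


NTC thermistor equation: Rt = R25 * exp(B * (1/T - 1/T25)).
T in Kelvin: 353.15 K, T25 = 298.15 K
1/T - 1/T25 = 1/353.15 - 1/298.15 = -0.00052236
B * (1/T - 1/T25) = 3261 * -0.00052236 = -1.7034
Rt = 5000 * exp(-1.7034) = 910.3 ohm

910.3 ohm


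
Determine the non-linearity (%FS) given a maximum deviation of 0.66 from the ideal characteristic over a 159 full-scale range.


Linearity error = (max deviation / full scale) * 100%.
Linearity = (0.66 / 159) * 100
Linearity = 0.415 %FS

0.415 %FS


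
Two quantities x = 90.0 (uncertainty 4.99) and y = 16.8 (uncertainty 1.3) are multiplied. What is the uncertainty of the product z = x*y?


For a product z = x*y, the relative uncertainty is:
uz/z = sqrt((ux/x)^2 + (uy/y)^2)
Relative uncertainties: ux/x = 4.99/90.0 = 0.055444
uy/y = 1.3/16.8 = 0.077381
z = 90.0 * 16.8 = 1512.0
uz = 1512.0 * sqrt(0.055444^2 + 0.077381^2) = 143.933

143.933


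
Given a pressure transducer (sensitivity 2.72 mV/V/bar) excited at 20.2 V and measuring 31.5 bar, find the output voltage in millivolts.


Output = sensitivity * Vex * P.
Vout = 2.72 * 20.2 * 31.5
Vout = 54.944 * 31.5
Vout = 1730.74 mV

1730.74 mV


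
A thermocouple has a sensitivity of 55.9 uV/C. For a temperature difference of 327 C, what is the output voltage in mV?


The thermocouple output V = sensitivity * dT.
V = 55.9 uV/C * 327 C
V = 18279.3 uV
V = 18.279 mV

18.279 mV


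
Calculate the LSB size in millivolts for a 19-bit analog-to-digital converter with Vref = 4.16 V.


The resolution (LSB) of an ADC is Vref / 2^n.
LSB = 4.16 / 2^19
LSB = 4.16 / 524288
LSB = 7.93e-06 V = 0.00793457 mV

0.00793457 mV


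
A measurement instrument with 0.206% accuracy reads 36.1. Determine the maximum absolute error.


Absolute error = (accuracy% / 100) * reading.
Error = (0.206 / 100) * 36.1
Error = 0.00206 * 36.1
Error = 0.0744

0.0744


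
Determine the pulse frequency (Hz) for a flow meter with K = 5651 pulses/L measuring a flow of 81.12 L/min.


Frequency = K * Q / 60 (converting L/min to L/s).
f = 5651 * 81.12 / 60
f = 458409.12 / 60
f = 7640.15 Hz

7640.15 Hz


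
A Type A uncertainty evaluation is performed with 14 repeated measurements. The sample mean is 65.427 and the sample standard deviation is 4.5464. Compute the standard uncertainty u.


The standard uncertainty for Type A evaluation is u = s / sqrt(n).
u = 4.5464 / sqrt(14)
u = 4.5464 / 3.7417
u = 1.2151

1.2151


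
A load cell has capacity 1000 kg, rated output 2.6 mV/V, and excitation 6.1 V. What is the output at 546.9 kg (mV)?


Vout = rated_output * Vex * (load / capacity).
Vout = 2.6 * 6.1 * (546.9 / 1000)
Vout = 2.6 * 6.1 * 0.5469
Vout = 8.674 mV

8.674 mV


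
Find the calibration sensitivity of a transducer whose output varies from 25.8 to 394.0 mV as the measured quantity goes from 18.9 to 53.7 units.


Sensitivity = (y2 - y1) / (x2 - x1).
S = (394.0 - 25.8) / (53.7 - 18.9)
S = 368.2 / 34.8
S = 10.5805 mV/unit

10.5805 mV/unit


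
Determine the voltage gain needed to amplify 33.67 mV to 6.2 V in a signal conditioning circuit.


Gain = Vout / Vin (converting to same units).
G = 6.2 V / 33.67 mV
G = 6200.0 mV / 33.67 mV
G = 184.14

184.14


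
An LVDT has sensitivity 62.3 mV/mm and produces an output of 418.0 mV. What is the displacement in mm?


Displacement = Vout / sensitivity.
d = 418.0 / 62.3
d = 6.709 mm

6.709 mm


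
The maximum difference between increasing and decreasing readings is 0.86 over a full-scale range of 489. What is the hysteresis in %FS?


Hysteresis = (max difference / full scale) * 100%.
H = (0.86 / 489) * 100
H = 0.176 %FS

0.176 %FS


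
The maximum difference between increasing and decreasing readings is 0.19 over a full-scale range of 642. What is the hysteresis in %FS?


Hysteresis = (max difference / full scale) * 100%.
H = (0.19 / 642) * 100
H = 0.03 %FS

0.03 %FS


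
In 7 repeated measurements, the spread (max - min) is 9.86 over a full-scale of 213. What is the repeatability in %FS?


Repeatability = (spread / full scale) * 100%.
R = (9.86 / 213) * 100
R = 4.629 %FS

4.629 %FS


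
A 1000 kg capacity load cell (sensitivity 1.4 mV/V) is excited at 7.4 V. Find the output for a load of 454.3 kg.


Vout = rated_output * Vex * (load / capacity).
Vout = 1.4 * 7.4 * (454.3 / 1000)
Vout = 1.4 * 7.4 * 0.4543
Vout = 4.707 mV

4.707 mV


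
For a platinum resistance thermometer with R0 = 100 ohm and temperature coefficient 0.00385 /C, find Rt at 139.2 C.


The RTD equation: Rt = R0 * (1 + alpha * T).
Rt = 100 * (1 + 0.00385 * 139.2)
Rt = 100 * (1 + 0.53592)
Rt = 100 * 1.53592
Rt = 153.592 ohm

153.592 ohm


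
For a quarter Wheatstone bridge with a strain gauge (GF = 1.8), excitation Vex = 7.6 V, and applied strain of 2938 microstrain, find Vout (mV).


Quarter bridge output: Vout = (GF * epsilon * Vex) / 4.
Vout = (1.8 * 2938e-6 * 7.6) / 4
Vout = 0.04019184 / 4 V
Vout = 0.01004796 V = 10.048 mV

10.048 mV


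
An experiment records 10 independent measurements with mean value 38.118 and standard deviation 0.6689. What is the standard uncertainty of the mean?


The standard uncertainty for Type A evaluation is u = s / sqrt(n).
u = 0.6689 / sqrt(10)
u = 0.6689 / 3.1623
u = 0.2115

0.2115


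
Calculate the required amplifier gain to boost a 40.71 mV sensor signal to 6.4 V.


Gain = Vout / Vin (converting to same units).
G = 6.4 V / 40.71 mV
G = 6400.0 mV / 40.71 mV
G = 157.21

157.21


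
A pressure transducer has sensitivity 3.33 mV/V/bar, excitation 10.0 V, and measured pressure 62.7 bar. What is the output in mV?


Output = sensitivity * Vex * P.
Vout = 3.33 * 10.0 * 62.7
Vout = 33.3 * 62.7
Vout = 2087.91 mV

2087.91 mV


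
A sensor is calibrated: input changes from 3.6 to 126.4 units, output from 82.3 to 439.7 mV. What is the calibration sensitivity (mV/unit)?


Sensitivity = (y2 - y1) / (x2 - x1).
S = (439.7 - 82.3) / (126.4 - 3.6)
S = 357.4 / 122.8
S = 2.9104 mV/unit

2.9104 mV/unit


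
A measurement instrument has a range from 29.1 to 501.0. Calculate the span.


Span = upper range - lower range.
Span = 501.0 - (29.1)
Span = 471.9

471.9


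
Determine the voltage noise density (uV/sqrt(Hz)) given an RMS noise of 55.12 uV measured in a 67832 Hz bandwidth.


Noise spectral density = Vrms / sqrt(BW).
NSD = 55.12 / sqrt(67832)
NSD = 55.12 / 260.4458
NSD = 0.2116 uV/sqrt(Hz)

0.2116 uV/sqrt(Hz)


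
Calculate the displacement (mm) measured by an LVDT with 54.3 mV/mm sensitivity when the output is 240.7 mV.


Displacement = Vout / sensitivity.
d = 240.7 / 54.3
d = 4.433 mm

4.433 mm


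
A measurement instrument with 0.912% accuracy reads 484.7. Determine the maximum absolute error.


Absolute error = (accuracy% / 100) * reading.
Error = (0.912 / 100) * 484.7
Error = 0.00912 * 484.7
Error = 4.4205

4.4205


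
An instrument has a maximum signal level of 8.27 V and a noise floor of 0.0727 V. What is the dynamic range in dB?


Dynamic range = 20 * log10(Vmax / Vnoise).
DR = 20 * log10(8.27 / 0.0727)
DR = 20 * log10(113.76)
DR = 41.12 dB

41.12 dB


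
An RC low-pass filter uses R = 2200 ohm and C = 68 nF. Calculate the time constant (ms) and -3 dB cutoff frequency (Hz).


Time constant: tau = R * C.
tau = 2200 * 6.80e-08 = 0.0001496 s
tau = 0.1496 ms
Cutoff frequency: fc = 1 / (2*pi*R*C).
fc = 1 / (2*pi*0.0001496) = 1063.87 Hz

tau = 0.1496 ms, fc = 1063.87 Hz


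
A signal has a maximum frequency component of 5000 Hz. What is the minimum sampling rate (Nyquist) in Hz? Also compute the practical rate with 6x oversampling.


By Nyquist theorem, fs_min = 2 * fmax.
fs_min = 2 * 5000 = 10000 Hz
Practical rate = 6 * fs_min = 6 * 10000 = 60000 Hz

fs_min = 10000 Hz, fs_practical = 60000 Hz


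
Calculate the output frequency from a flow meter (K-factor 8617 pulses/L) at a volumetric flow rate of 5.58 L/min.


Frequency = K * Q / 60 (converting L/min to L/s).
f = 8617 * 5.58 / 60
f = 48082.86 / 60
f = 801.38 Hz

801.38 Hz


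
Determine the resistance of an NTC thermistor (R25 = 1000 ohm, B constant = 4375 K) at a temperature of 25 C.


NTC thermistor equation: Rt = R25 * exp(B * (1/T - 1/T25)).
T in Kelvin: 298.15 K, T25 = 298.15 K
1/T - 1/T25 = 1/298.15 - 1/298.15 = 0.0
B * (1/T - 1/T25) = 4375 * 0.0 = 0.0
Rt = 1000 * exp(0.0) = 1000.0 ohm

1000.0 ohm


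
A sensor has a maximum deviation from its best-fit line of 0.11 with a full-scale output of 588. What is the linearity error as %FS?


Linearity error = (max deviation / full scale) * 100%.
Linearity = (0.11 / 588) * 100
Linearity = 0.019 %FS

0.019 %FS


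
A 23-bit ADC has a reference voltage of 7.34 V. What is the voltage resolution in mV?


The resolution (LSB) of an ADC is Vref / 2^n.
LSB = 7.34 / 2^23
LSB = 7.34 / 8388608
LSB = 8.7e-07 V = 0.000875 mV

0.000875 mV


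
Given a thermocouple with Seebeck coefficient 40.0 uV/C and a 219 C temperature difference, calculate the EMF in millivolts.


The thermocouple output V = sensitivity * dT.
V = 40.0 uV/C * 219 C
V = 8760.0 uV
V = 8.76 mV

8.76 mV


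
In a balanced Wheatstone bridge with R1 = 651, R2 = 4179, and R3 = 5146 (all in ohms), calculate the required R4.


At balance: R1*R4 = R2*R3, so R4 = R2*R3/R1.
R4 = 4179 * 5146 / 651
R4 = 21505134 / 651
R4 = 33034.0 ohm

33034.0 ohm


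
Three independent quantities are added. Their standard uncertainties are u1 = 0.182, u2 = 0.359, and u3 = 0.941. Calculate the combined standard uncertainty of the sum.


For a sum of independent quantities, uc = sqrt(u1^2 + u2^2 + u3^2).
uc = sqrt(0.182^2 + 0.359^2 + 0.941^2)
uc = sqrt(0.033124 + 0.128881 + 0.885481)
uc = 1.0235

1.0235


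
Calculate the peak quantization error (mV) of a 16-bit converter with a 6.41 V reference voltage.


The maximum quantization error is +/- LSB/2.
LSB = Vref / 2^n = 6.41 / 65536 = 9.781e-05 V
Max error = LSB / 2 = 9.781e-05 / 2 = 4.89e-05 V
Max error = 0.0489 mV

0.0489 mV


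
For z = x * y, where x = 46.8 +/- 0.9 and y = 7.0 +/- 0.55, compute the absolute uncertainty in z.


For a product z = x*y, the relative uncertainty is:
uz/z = sqrt((ux/x)^2 + (uy/y)^2)
Relative uncertainties: ux/x = 0.9/46.8 = 0.019231
uy/y = 0.55/7.0 = 0.078571
z = 46.8 * 7.0 = 327.6
uz = 327.6 * sqrt(0.019231^2 + 0.078571^2) = 26.5

26.5


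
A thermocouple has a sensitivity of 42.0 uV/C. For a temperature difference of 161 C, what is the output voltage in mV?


The thermocouple output V = sensitivity * dT.
V = 42.0 uV/C * 161 C
V = 6762.0 uV
V = 6.762 mV

6.762 mV


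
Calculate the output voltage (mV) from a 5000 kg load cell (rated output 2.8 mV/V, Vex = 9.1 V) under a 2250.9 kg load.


Vout = rated_output * Vex * (load / capacity).
Vout = 2.8 * 9.1 * (2250.9 / 5000)
Vout = 2.8 * 9.1 * 0.45018
Vout = 11.471 mV

11.471 mV


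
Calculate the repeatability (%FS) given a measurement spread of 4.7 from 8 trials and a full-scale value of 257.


Repeatability = (spread / full scale) * 100%.
R = (4.7 / 257) * 100
R = 1.829 %FS

1.829 %FS


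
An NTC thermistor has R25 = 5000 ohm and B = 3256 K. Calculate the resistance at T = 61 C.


NTC thermistor equation: Rt = R25 * exp(B * (1/T - 1/T25)).
T in Kelvin: 334.15 K, T25 = 298.15 K
1/T - 1/T25 = 1/334.15 - 1/298.15 = -0.00036135
B * (1/T - 1/T25) = 3256 * -0.00036135 = -1.1766
Rt = 5000 * exp(-1.1766) = 1541.7 ohm

1541.7 ohm


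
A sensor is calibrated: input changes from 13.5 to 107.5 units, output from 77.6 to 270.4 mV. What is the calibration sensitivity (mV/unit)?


Sensitivity = (y2 - y1) / (x2 - x1).
S = (270.4 - 77.6) / (107.5 - 13.5)
S = 192.8 / 94.0
S = 2.0511 mV/unit

2.0511 mV/unit


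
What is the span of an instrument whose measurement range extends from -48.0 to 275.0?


Span = upper range - lower range.
Span = 275.0 - (-48.0)
Span = 323.0

323.0


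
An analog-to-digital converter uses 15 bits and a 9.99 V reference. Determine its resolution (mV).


The resolution (LSB) of an ADC is Vref / 2^n.
LSB = 9.99 / 2^15
LSB = 9.99 / 32768
LSB = 0.00030487 V = 0.30487061 mV

0.30487061 mV


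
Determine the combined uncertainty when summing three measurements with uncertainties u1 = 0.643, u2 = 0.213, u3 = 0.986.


For a sum of independent quantities, uc = sqrt(u1^2 + u2^2 + u3^2).
uc = sqrt(0.643^2 + 0.213^2 + 0.986^2)
uc = sqrt(0.413449 + 0.045369 + 0.972196)
uc = 1.1962

1.1962


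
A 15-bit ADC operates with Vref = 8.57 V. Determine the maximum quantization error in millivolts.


The maximum quantization error is +/- LSB/2.
LSB = Vref / 2^n = 8.57 / 32768 = 0.00026154 V
Max error = LSB / 2 = 0.00026154 / 2 = 0.00013077 V
Max error = 0.1308 mV

0.1308 mV


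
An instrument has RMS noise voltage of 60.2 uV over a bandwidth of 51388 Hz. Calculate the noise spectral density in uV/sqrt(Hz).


Noise spectral density = Vrms / sqrt(BW).
NSD = 60.2 / sqrt(51388)
NSD = 60.2 / 226.6892
NSD = 0.2656 uV/sqrt(Hz)

0.2656 uV/sqrt(Hz)


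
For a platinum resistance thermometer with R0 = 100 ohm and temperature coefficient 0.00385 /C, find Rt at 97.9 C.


The RTD equation: Rt = R0 * (1 + alpha * T).
Rt = 100 * (1 + 0.00385 * 97.9)
Rt = 100 * (1 + 0.376915)
Rt = 100 * 1.376915
Rt = 137.692 ohm

137.692 ohm


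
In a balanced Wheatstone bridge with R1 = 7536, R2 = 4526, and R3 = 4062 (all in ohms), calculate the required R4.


At balance: R1*R4 = R2*R3, so R4 = R2*R3/R1.
R4 = 4526 * 4062 / 7536
R4 = 18384612 / 7536
R4 = 2439.57 ohm

2439.57 ohm


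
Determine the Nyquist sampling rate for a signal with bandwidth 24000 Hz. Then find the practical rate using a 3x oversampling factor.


By Nyquist theorem, fs_min = 2 * fmax.
fs_min = 2 * 24000 = 48000 Hz
Practical rate = 3 * fs_min = 3 * 48000 = 144000 Hz

fs_min = 48000 Hz, fs_practical = 144000 Hz


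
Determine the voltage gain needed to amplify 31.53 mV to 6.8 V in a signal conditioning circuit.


Gain = Vout / Vin (converting to same units).
G = 6.8 V / 31.53 mV
G = 6800.0 mV / 31.53 mV
G = 215.67

215.67


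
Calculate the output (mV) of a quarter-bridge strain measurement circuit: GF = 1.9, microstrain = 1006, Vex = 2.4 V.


Quarter bridge output: Vout = (GF * epsilon * Vex) / 4.
Vout = (1.9 * 1006e-6 * 2.4) / 4
Vout = 0.00458736 / 4 V
Vout = 0.00114684 V = 1.1468 mV

1.1468 mV


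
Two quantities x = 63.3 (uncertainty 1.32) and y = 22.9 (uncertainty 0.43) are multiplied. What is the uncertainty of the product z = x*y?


For a product z = x*y, the relative uncertainty is:
uz/z = sqrt((ux/x)^2 + (uy/y)^2)
Relative uncertainties: ux/x = 1.32/63.3 = 0.020853
uy/y = 0.43/22.9 = 0.018777
z = 63.3 * 22.9 = 1449.6
uz = 1449.6 * sqrt(0.020853^2 + 0.018777^2) = 40.677

40.677


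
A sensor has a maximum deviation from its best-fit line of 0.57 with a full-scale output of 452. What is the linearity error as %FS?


Linearity error = (max deviation / full scale) * 100%.
Linearity = (0.57 / 452) * 100
Linearity = 0.126 %FS

0.126 %FS


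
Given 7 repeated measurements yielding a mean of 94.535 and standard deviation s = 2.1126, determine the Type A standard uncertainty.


The standard uncertainty for Type A evaluation is u = s / sqrt(n).
u = 2.1126 / sqrt(7)
u = 2.1126 / 2.6458
u = 0.7985

0.7985


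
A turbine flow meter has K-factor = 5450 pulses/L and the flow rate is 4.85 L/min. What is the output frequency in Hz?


Frequency = K * Q / 60 (converting L/min to L/s).
f = 5450 * 4.85 / 60
f = 26432.5 / 60
f = 440.54 Hz

440.54 Hz


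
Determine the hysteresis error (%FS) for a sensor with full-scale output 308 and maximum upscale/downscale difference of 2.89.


Hysteresis = (max difference / full scale) * 100%.
H = (2.89 / 308) * 100
H = 0.938 %FS

0.938 %FS


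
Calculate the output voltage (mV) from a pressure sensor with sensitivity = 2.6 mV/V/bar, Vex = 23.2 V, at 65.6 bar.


Output = sensitivity * Vex * P.
Vout = 2.6 * 23.2 * 65.6
Vout = 60.32 * 65.6
Vout = 3956.99 mV

3956.99 mV


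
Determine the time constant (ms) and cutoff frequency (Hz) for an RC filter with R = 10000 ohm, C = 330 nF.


Time constant: tau = R * C.
tau = 10000 * 3.30e-07 = 0.0033 s
tau = 3.3 ms
Cutoff frequency: fc = 1 / (2*pi*R*C).
fc = 1 / (2*pi*0.0033) = 48.23 Hz

tau = 3.3 ms, fc = 48.23 Hz


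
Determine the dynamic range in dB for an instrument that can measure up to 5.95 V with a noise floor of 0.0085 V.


Dynamic range = 20 * log10(Vmax / Vnoise).
DR = 20 * log10(5.95 / 0.0085)
DR = 20 * log10(700.0)
DR = 56.9 dB

56.9 dB


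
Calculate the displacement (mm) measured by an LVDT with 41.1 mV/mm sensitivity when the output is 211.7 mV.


Displacement = Vout / sensitivity.
d = 211.7 / 41.1
d = 5.151 mm

5.151 mm


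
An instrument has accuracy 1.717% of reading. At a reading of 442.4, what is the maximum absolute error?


Absolute error = (accuracy% / 100) * reading.
Error = (1.717 / 100) * 442.4
Error = 0.01717 * 442.4
Error = 7.596

7.596


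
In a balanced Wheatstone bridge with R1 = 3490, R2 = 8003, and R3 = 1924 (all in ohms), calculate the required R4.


At balance: R1*R4 = R2*R3, so R4 = R2*R3/R1.
R4 = 8003 * 1924 / 3490
R4 = 15397772 / 3490
R4 = 4411.97 ohm

4411.97 ohm


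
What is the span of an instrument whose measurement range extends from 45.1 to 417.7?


Span = upper range - lower range.
Span = 417.7 - (45.1)
Span = 372.6

372.6


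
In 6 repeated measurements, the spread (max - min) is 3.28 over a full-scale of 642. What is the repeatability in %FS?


Repeatability = (spread / full scale) * 100%.
R = (3.28 / 642) * 100
R = 0.511 %FS

0.511 %FS
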